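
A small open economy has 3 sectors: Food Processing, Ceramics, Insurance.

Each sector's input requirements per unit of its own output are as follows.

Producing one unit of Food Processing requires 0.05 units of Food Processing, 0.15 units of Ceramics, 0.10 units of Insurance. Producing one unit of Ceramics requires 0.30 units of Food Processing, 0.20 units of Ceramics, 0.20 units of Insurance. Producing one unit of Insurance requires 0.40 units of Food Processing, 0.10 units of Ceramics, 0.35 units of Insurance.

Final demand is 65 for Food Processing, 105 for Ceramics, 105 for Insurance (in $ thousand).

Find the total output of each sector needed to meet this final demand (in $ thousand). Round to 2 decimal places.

I − A =
  [   0.95    -0.30    -0.40]
  [  -0.15     0.80    -0.10]
  [  -0.10    -0.20     0.65]
Cofactors of I−A, C_ij = (−1)^(i+j)·(minor ij) (rows/columns in the sector order above):
  C_11 = (0.80)(0.65) − (-0.10)(-0.20) = 0.5000
  C_12 = −[(-0.15)(0.65) − (-0.10)(-0.10)] = 0.1075
  C_13 = (-0.15)(-0.20) − (0.80)(-0.10) = 0.1100
  C_21 = −[(-0.30)(0.65) − (-0.40)(-0.20)] = 0.2750
  C_22 = (0.95)(0.65) − (-0.40)(-0.10) = 0.5775
  C_23 = −[(0.95)(-0.20) − (-0.30)(-0.10)] = 0.2200
  C_31 = (-0.30)(-0.10) − (-0.40)(0.80) = 0.3500
  C_32 = −[(0.95)(-0.10) − (-0.40)(-0.15)] = 0.1550
  C_33 = (0.95)(0.80) − (-0.30)(-0.15) = 0.7150
det(I−A) = Σ_j (I−A)_1j·C_1j = (0.95)(0.5000) + (-0.30)(0.1075) + (-0.40)(0.1100) = 0.39875
adj(I−A) = Cᵀ =
  [ 0.5000   0.2750   0.3500]
  [ 0.1075   0.5775   0.1550]
  [ 0.1100   0.2200   0.7150]
(I − A)⁻¹ = adj(I−A) / det(I−A) ≈
  [   1.2539     0.6897     0.8777]
  [   0.2696     1.4483     0.3887]
  [   0.2759     0.5517     1.7931]
x = (I − A)⁻¹ d = adj(I−A)·d / det(I−A), with det(I−A) = 0.39875:
  x_1 = (0.5000·65 + 0.2750·105 + 0.3500·105) / 0.39875 = 98.125 / 0.39875 ≈ 246.08
  x_2 = (0.1075·65 + 0.5775·105 + 0.1550·105) / 0.39875 = 83.90 / 0.39875 ≈ 210.41
  x_3 = (0.1100·65 + 0.2200·105 + 0.7150·105) / 0.39875 = 105.325 / 0.39875 ≈ 264.14

x_1 = 246.08, x_2 = 210.41, x_3 = 264.14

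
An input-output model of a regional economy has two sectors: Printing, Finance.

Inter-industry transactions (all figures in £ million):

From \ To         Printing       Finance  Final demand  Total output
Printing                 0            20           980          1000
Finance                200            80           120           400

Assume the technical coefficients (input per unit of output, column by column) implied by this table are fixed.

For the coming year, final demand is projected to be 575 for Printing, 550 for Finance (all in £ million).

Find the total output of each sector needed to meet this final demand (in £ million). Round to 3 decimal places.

x_1 = 617.089, x_2 = 841.772

Technical coefficients a_ij = z_ij / X_j:
  a_11 = 0/1000 = 0.00, a_21 = 200/1000 = 0.20
  a_12 = 20/400 = 0.05, a_22 = 80/400 = 0.20
I − A =
  [   1.00    -0.05]
  [  -0.20     0.80]
det(I−A) = (1.00)(0.80) − (-0.05)(-0.20) = 0.7900
adj(I−A) = [[0.80, 0.05], [0.20, 1.00]]
(I − A)⁻¹ = adj(I−A) / det(I−A) ≈
  [   1.0127     0.0633]
  [   0.2532     1.2658]
x = (I − A)⁻¹ d = adj(I−A)·d / det(I−A), with det(I−A) = 0.7900:
  x_1 = (0.80·575 + 0.05·550) / 0.7900 = 487.50 / 0.7900 ≈ 617.089
  x_2 = (0.20·575 + 1.00·550) / 0.7900 = 665.00 / 0.7900 ≈ 841.772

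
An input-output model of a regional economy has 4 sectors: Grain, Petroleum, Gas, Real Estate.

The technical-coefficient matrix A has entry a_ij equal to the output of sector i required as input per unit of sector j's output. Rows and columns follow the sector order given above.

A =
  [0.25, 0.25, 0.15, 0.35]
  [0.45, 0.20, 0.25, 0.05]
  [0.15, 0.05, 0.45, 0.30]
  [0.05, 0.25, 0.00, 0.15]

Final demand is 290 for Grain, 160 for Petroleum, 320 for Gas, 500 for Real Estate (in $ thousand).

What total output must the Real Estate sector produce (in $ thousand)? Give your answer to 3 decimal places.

I − A =
  [   0.75    -0.25    -0.15    -0.35]
  [  -0.45     0.80    -0.25    -0.05]
  [  -0.15    -0.05     0.55    -0.30]
  [  -0.05    -0.25     0.00     0.85]
Compute the cofactors C_ij = (−1)^(i+j)·(3×3 minor ij) of I−A; the adjugate is their transpose:
adj(I−A) = Cᵀ =
  [ 0.337750   0.182625   0.175125   0.211625]
  [ 0.247375   0.319625   0.212750   0.195750]
  [ 0.165125   0.136000   0.351000   0.199875]
  [ 0.092625   0.104750   0.072875   0.228000]
det(I−A) = Σ_j (I−A)_1j·C_1j = (0.75)(0.337750) + (-0.25)(0.247375) + (-0.15)(0.165125) + (-0.35)(0.092625) = 0.13428125
(I − A)⁻¹ = adj(I−A) / det(I−A) ≈
  [   2.5152     1.3600     1.3042     1.5760]
  [   1.8422     2.3803     1.5844     1.4578]
  [   1.2297     1.0128     2.6139     1.4885]
  [   0.6898     0.7801     0.5427     1.6979]
x = (I − A)⁻¹ d = adj(I−A)·d / det(I−A), with det(I−A) = 0.13428125:
  x_1 = (0.337750·290 + 0.182625·160 + 0.175125·320 + 0.211625·500) / 0.13428125 = 289.02 / 0.13428125 ≈ 2152.348
  x_2 = (0.247375·290 + 0.319625·160 + 0.212750·320 + 0.195750·500) / 0.13428125 = 288.83375 / 0.13428125 ≈ 2150.961
  x_3 = (0.165125·290 + 0.136000·160 + 0.351000·320 + 0.199875·500) / 0.13428125 = 281.90375 / 0.13428125 ≈ 2099.353
  x_4 = (0.092625·290 + 0.104750·160 + 0.072875·320 + 0.228000·500) / 0.13428125 = 180.94125 / 0.13428125 ≈ 1347.480

x_4 = 1347.480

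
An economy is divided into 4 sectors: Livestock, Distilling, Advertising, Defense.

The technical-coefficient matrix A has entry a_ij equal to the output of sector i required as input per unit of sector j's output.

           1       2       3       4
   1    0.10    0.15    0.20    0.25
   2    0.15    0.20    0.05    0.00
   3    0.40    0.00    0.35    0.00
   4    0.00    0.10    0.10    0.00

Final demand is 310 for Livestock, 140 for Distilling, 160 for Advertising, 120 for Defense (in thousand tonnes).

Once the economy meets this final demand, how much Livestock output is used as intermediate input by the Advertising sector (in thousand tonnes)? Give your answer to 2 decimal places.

z_13 = 122.31

I − A =
  [   0.90    -0.15    -0.20    -0.25]
  [  -0.15     0.80    -0.05     0.00]
  [  -0.40     0.00     0.65     0.00]
  [   0.00    -0.10    -0.10     1.00]
Compute the cofactors C_ij = (−1)^(i+j)·(3×3 minor ij) of I−A; the adjugate is their transpose:
adj(I−A) = Cᵀ =
  [ 0.520000   0.113750   0.188750   0.130000]
  [ 0.117500   0.495000   0.078750   0.029375]
  [ 0.320000   0.070000   0.693750   0.080000]
  [ 0.043750   0.056500   0.077250   0.386375]
det(I−A) = Σ_j (I−A)_1j·C_1j = (0.90)(0.520000) + (-0.15)(0.117500) + (-0.20)(0.320000) + (-0.25)(0.043750) = 0.3754375
(I − A)⁻¹ = adj(I−A) / det(I−A) ≈
  [   1.3851     0.3030     0.5027     0.3463]
  [   0.3130     1.3185     0.2098     0.0782]
  [   0.8523     0.1864     1.8478     0.2131]
  [   0.1165     0.1505     0.2058     1.0291]
First solve x = (I − A)⁻¹ d = adj(I−A)·d / det(I−A); in particular x_3 = (0.320000·310 + 0.070000·140 + 0.693750·160 + 0.080000·120) / 0.3754375 = 229.60 / 0.3754375 ≈ 611.5532.
Intermediate flow from 1 to 3: z_13 = a_13 · x_3 = 0.20 × 229.60 / 0.3754375 = 45.92 / 0.3754375 ≈ 122.31.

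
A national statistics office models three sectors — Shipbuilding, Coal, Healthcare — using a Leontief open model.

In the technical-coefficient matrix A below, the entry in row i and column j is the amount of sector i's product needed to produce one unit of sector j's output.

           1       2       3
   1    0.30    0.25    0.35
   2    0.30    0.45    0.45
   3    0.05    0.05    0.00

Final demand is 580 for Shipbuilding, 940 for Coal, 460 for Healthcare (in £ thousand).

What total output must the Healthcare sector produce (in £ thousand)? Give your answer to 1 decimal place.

x_3 = 774.1

I − A =
  [   0.70    -0.25    -0.35]
  [  -0.30     0.55    -0.45]
  [  -0.05    -0.05     1.00]
Cofactors of I−A, C_ij = (−1)^(i+j)·(minor ij) (rows/columns in the sector order above):
  C_11 = (0.55)(1.00) − (-0.45)(-0.05) = 0.5275
  C_12 = −[(-0.30)(1.00) − (-0.45)(-0.05)] = 0.3225
  C_13 = (-0.30)(-0.05) − (0.55)(-0.05) = 0.0425
  C_21 = −[(-0.25)(1.00) − (-0.35)(-0.05)] = 0.2675
  C_22 = (0.70)(1.00) − (-0.35)(-0.05) = 0.6825
  C_23 = −[(0.70)(-0.05) − (-0.25)(-0.05)] = 0.0475
  C_31 = (-0.25)(-0.45) − (-0.35)(0.55) = 0.3050
  C_32 = −[(0.70)(-0.45) − (-0.35)(-0.30)] = 0.4200
  C_33 = (0.70)(0.55) − (-0.25)(-0.30) = 0.3100
det(I−A) = Σ_j (I−A)_1j·C_1j = (0.70)(0.5275) + (-0.25)(0.3225) + (-0.35)(0.0425) = 0.27375
adj(I−A) = Cᵀ =
  [ 0.5275   0.2675   0.3050]
  [ 0.3225   0.6825   0.4200]
  [ 0.0425   0.0475   0.3100]
(I − A)⁻¹ = adj(I−A) / det(I−A) ≈
  [   1.9269     0.9772     1.1142]
  [   1.1781     2.4932     1.5342]
  [   0.1553     0.1735     1.1324]
x = (I − A)⁻¹ d = adj(I−A)·d / det(I−A), with det(I−A) = 0.27375:
  x_1 = (0.5275·580 + 0.2675·940 + 0.3050·460) / 0.27375 = 697.70 / 0.27375 ≈ 2548.7
  x_2 = (0.3225·580 + 0.6825·940 + 0.4200·460) / 0.27375 = 1021.80 / 0.27375 ≈ 3732.6
  x_3 = (0.0425·580 + 0.0475·940 + 0.3100·460) / 0.27375 = 211.90 / 0.27375 ≈ 774.1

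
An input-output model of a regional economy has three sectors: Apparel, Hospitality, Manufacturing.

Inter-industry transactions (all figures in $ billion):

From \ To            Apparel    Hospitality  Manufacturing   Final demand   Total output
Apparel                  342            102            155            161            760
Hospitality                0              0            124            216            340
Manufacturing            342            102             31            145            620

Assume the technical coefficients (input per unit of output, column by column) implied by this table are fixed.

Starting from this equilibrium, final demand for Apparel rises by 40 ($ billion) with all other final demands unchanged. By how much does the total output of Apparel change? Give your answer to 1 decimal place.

Δx_1 = 101.7

Technical coefficients a_ij = z_ij / X_j:
  a_11 = 342/760 = 0.45, a_21 = 0/760 = 0.00, a_31 = 342/760 = 0.45
  a_12 = 102/340 = 0.30, a_22 = 0/340 = 0.00, a_32 = 102/340 = 0.30
  a_13 = 155/620 = 0.25, a_23 = 124/620 = 0.20, a_33 = 31/620 = 0.05
I − A =
  [   0.55    -0.30    -0.25]
  [   0.00     1.00    -0.20]
  [  -0.45    -0.30     0.95]
Cofactors of I−A, C_ij = (−1)^(i+j)·(minor ij) (rows/columns in the sector order above):
  C_11 = (1.00)(0.95) − (-0.20)(-0.30) = 0.8900
  C_12 = −[(0.00)(0.95) − (-0.20)(-0.45)] = 0.0900
  C_13 = (0.00)(-0.30) − (1.00)(-0.45) = 0.4500
  C_21 = −[(-0.30)(0.95) − (-0.25)(-0.30)] = 0.3600
  C_22 = (0.55)(0.95) − (-0.25)(-0.45) = 0.4100
  C_23 = −[(0.55)(-0.30) − (-0.30)(-0.45)] = 0.3000
  C_31 = (-0.30)(-0.20) − (-0.25)(1.00) = 0.3100
  C_32 = −[(0.55)(-0.20) − (-0.25)(0.00)] = 0.1100
  C_33 = (0.55)(1.00) − (-0.30)(0.00) = 0.5500
det(I−A) = Σ_j (I−A)_1j·C_1j = (0.55)(0.8900) + (-0.30)(0.0900) + (-0.25)(0.4500) = 0.3500
adj(I−A) = Cᵀ =
  [ 0.8900   0.3600   0.3100]
  [ 0.0900   0.4100   0.1100]
  [ 0.4500   0.3000   0.5500]
(I − A)⁻¹ = adj(I−A) / det(I−A) ≈
  [   2.5429     1.0286     0.8857]
  [   0.2571     1.1714     0.3143]
  [   1.2857     0.8571     1.5714]
Δx = (I − A)⁻¹ Δd with Δd having +40 in the Apparel component and 0 elsewhere.
So Δx_1 = L_11 · (+40), where L_11 = adj(I−A)_11 / det(I−A) = 0.8900 / 0.3500.
Δx_1 = 0.8900 × (+40) / 0.3500 = 35.60 / 0.3500 ≈ 101.7.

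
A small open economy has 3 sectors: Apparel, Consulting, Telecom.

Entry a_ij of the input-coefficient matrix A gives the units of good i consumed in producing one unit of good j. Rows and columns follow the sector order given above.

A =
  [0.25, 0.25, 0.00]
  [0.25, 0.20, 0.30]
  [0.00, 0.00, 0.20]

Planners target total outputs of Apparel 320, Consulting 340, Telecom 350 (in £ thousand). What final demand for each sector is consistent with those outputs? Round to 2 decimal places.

d_A = 155.00, d_C = 87.00, d_T = 280.00

I − A =
  [   0.75    -0.25     0.00]
  [  -0.25     0.80    -0.30]
  [   0.00     0.00     0.80]
d = (I − A) x:
  d_A = (+0.75)·320 + (-0.25)·340 + (+0.00)·350 = 155.00
  d_C = (-0.25)·320 + (+0.80)·340 + (-0.30)·350 = 87.00
  d_T = (+0.00)·320 + (+0.00)·340 + (+0.80)·350 = 280.00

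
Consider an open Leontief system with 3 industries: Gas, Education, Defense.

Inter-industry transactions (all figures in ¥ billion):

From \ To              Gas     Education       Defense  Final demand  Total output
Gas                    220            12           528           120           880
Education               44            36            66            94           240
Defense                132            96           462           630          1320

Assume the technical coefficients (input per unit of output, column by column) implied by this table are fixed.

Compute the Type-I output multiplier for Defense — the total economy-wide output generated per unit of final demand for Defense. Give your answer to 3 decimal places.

Technical coefficients a_ij = z_ij / X_j:
  a_GG = 220/880 = 0.25, a_EG = 44/880 = 0.05, a_DG = 132/880 = 0.15
  a_GE = 12/240 = 0.05, a_EE = 36/240 = 0.15, a_DE = 96/240 = 0.40
  a_GD = 528/1320 = 0.40, a_ED = 66/1320 = 0.05, a_DD = 462/1320 = 0.35
I − A =
  [   0.75    -0.05    -0.40]
  [  -0.05     0.85    -0.05]
  [  -0.15    -0.40     0.65]
Cofactors of I−A, C_ij = (−1)^(i+j)·(minor ij) (rows/columns in the sector order above):
  C_11 = (0.85)(0.65) − (-0.05)(-0.40) = 0.5325
  C_12 = −[(-0.05)(0.65) − (-0.05)(-0.15)] = 0.0400
  C_13 = (-0.05)(-0.40) − (0.85)(-0.15) = 0.1475
  C_21 = −[(-0.05)(0.65) − (-0.40)(-0.40)] = 0.1925
  C_22 = (0.75)(0.65) − (-0.40)(-0.15) = 0.4275
  C_23 = −[(0.75)(-0.40) − (-0.05)(-0.15)] = 0.3075
  C_31 = (-0.05)(-0.05) − (-0.40)(0.85) = 0.3425
  C_32 = −[(0.75)(-0.05) − (-0.40)(-0.05)] = 0.0575
  C_33 = (0.75)(0.85) − (-0.05)(-0.05) = 0.6350
det(I−A) = Σ_j (I−A)_1j·C_1j = (0.75)(0.5325) + (-0.05)(0.0400) + (-0.40)(0.1475) = 0.338375
adj(I−A) = Cᵀ =
  [ 0.5325   0.1925   0.3425]
  [ 0.0400   0.4275   0.0575]
  [ 0.1475   0.3075   0.6350]
(I − A)⁻¹ = adj(I−A) / det(I−A) ≈
  [   1.5737     0.5689     1.0122]
  [   0.1182     1.2634     0.1699]
  [   0.4359     0.9088     1.8766]
The output multiplier for sector j is the column-j sum of the Leontief inverse (I − A)⁻¹ = adj(I−A) / det(I−A).
Column D of adj(I−A): (0.3425, 0.0575, 0.6350); det(I−A) = 0.338375.
m_D = (0.3425 + 0.0575 + 0.6350) / 0.338375 = 1.035 / 0.338375 ≈ 3.059.

m_D = 3.059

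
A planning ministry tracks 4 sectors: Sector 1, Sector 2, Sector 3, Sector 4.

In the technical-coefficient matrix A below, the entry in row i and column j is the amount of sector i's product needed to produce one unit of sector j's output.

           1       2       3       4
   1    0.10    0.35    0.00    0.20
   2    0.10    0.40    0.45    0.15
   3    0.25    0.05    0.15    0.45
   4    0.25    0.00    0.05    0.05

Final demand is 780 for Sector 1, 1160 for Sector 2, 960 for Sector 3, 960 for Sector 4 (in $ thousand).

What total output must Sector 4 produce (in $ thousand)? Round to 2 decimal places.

I − A =
  [   0.90    -0.35     0.00    -0.20]
  [  -0.10     0.60    -0.45    -0.15]
  [  -0.25    -0.05     0.85    -0.45]
  [  -0.25     0.00    -0.05     0.95]
Compute the cofactors C_ij = (−1)^(i+j)·(3×3 minor ij) of I−A; the adjugate is their transpose:
adj(I−A) = Cᵀ =
  [ 0.449250   0.275250   0.158250   0.213000]
  [ 0.269750   0.661500   0.370000   0.336500]
  [ 0.216625   0.162750   0.436625   0.278125]
  [ 0.129625   0.081000   0.064625   0.369625]
det(I−A) = Σ_j (I−A)_1j·C_1j = (0.90)(0.449250) + (-0.35)(0.269750) + (0.00)(0.216625) + (-0.20)(0.129625) = 0.2839875
(I − A)⁻¹ = adj(I−A) / det(I−A) ≈
  [   1.5819     0.9692     0.5572     0.7500]
  [   0.9499     2.3293     1.3029     1.1849]
  [   0.7628     0.5731     1.5375     0.9794]
  [   0.4564     0.2852     0.2276     1.3016]
x = (I − A)⁻¹ d = adj(I−A)·d / det(I−A), with det(I−A) = 0.2839875:
  x_1 = (0.449250·780 + 0.275250·1160 + 0.158250·960 + 0.213000·960) / 0.2839875 = 1026.105 / 0.2839875 ≈ 3613.20
  x_2 = (0.269750·780 + 0.661500·1160 + 0.370000·960 + 0.336500·960) / 0.2839875 = 1655.985 / 0.2839875 ≈ 5831.19
  x_3 = (0.216625·780 + 0.162750·1160 + 0.436625·960 + 0.278125·960) / 0.2839875 = 1043.9175 / 0.2839875 ≈ 3675.93
  x_4 = (0.129625·780 + 0.081000·1160 + 0.064625·960 + 0.369625·960) / 0.2839875 = 611.9475 / 0.2839875 ≈ 2154.84

x_4 = 2154.84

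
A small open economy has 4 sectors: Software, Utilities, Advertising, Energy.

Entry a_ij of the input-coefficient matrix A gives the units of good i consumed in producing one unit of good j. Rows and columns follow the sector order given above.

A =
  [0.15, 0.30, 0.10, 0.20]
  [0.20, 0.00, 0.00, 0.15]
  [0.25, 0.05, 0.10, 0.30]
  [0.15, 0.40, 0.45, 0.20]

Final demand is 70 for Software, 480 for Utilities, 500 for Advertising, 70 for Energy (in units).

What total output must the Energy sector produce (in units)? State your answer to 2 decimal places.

I − A =
  [   0.85    -0.30    -0.10    -0.20]
  [  -0.20     1.00     0.00    -0.15]
  [  -0.25    -0.05     0.90    -0.30]
  [  -0.15    -0.40    -0.45     0.80]
Compute the cofactors C_ij = (−1)^(i+j)·(3×3 minor ij) of I−A; the adjugate is their transpose:
adj(I−A) = Cᵀ =
  [ 0.527625   0.268000   0.184250   0.251250]
  [ 0.154125   0.423250   0.093625   0.153000]
  [ 0.263125   0.228000   0.528250   0.306625]
  [ 0.324000   0.390125   0.378500   0.685000]
det(I−A) = Σ_j (I−A)_1j·C_1j = (0.85)(0.527625) + (-0.30)(0.154125) + (-0.10)(0.263125) + (-0.20)(0.324000) = 0.31113125
(I − A)⁻¹ = adj(I−A) / det(I−A) ≈
  [   1.6958     0.8614     0.5922     0.8075]
  [   0.4954     1.3604     0.3009     0.4918]
  [   0.8457     0.7328     1.6978     0.9855]
  [   1.0414     1.2539     1.2165     2.2016]
x = (I − A)⁻¹ d = adj(I−A)·d / det(I−A), with det(I−A) = 0.31113125:
  x_1 = (0.527625·70 + 0.268000·480 + 0.184250·500 + 0.251250·70) / 0.31113125 = 275.28625 / 0.31113125 ≈ 884.79
  x_2 = (0.154125·70 + 0.423250·480 + 0.093625·500 + 0.153000·70) / 0.31113125 = 271.47125 / 0.31113125 ≈ 872.53
  x_3 = (0.263125·70 + 0.228000·480 + 0.528250·500 + 0.306625·70) / 0.31113125 = 413.4475 / 0.31113125 ≈ 1328.85
  x_4 = (0.324000·70 + 0.390125·480 + 0.378500·500 + 0.685000·70) / 0.31113125 = 447.14 / 0.31113125 ≈ 1437.14

x_4 = 1437.14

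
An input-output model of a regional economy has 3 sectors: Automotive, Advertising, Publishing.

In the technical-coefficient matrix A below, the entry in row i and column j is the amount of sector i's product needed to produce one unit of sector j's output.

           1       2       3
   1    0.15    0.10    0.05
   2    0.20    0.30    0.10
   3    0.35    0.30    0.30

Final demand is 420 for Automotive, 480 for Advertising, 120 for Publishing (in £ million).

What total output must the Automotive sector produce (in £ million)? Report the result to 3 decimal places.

x_1 = 668.248

I − A =
  [   0.85    -0.10    -0.05]
  [  -0.20     0.70    -0.10]
  [  -0.35    -0.30     0.70]
Cofactors of I−A, C_ij = (−1)^(i+j)·(minor ij) (rows/columns in the sector order above):
  C_11 = (0.70)(0.70) − (-0.10)(-0.30) = 0.4600
  C_12 = −[(-0.20)(0.70) − (-0.10)(-0.35)] = 0.1750
  C_13 = (-0.20)(-0.30) − (0.70)(-0.35) = 0.3050
  C_21 = −[(-0.10)(0.70) − (-0.05)(-0.30)] = 0.0850
  C_22 = (0.85)(0.70) − (-0.05)(-0.35) = 0.5775
  C_23 = −[(0.85)(-0.30) − (-0.10)(-0.35)] = 0.2900
  C_31 = (-0.10)(-0.10) − (-0.05)(0.70) = 0.0450
  C_32 = −[(0.85)(-0.10) − (-0.05)(-0.20)] = 0.0950
  C_33 = (0.85)(0.70) − (-0.10)(-0.20) = 0.5750
det(I−A) = Σ_j (I−A)_1j·C_1j = (0.85)(0.4600) + (-0.10)(0.1750) + (-0.05)(0.3050) = 0.35825
adj(I−A) = Cᵀ =
  [ 0.4600   0.0850   0.0450]
  [ 0.1750   0.5775   0.0950]
  [ 0.3050   0.2900   0.5750]
(I − A)⁻¹ = adj(I−A) / det(I−A) ≈
  [   1.2840     0.2373     0.1256]
  [   0.4885     1.6120     0.2652]
  [   0.8514     0.8095     1.6050]
x = (I − A)⁻¹ d = adj(I−A)·d / det(I−A), with det(I−A) = 0.35825:
  x_1 = (0.4600·420 + 0.0850·480 + 0.0450·120) / 0.35825 = 239.40 / 0.35825 ≈ 668.248
  x_2 = (0.1750·420 + 0.5775·480 + 0.0950·120) / 0.35825 = 362.10 / 0.35825 ≈ 1010.747
  x_3 = (0.3050·420 + 0.2900·480 + 0.5750·120) / 0.35825 = 336.30 / 0.35825 ≈ 938.730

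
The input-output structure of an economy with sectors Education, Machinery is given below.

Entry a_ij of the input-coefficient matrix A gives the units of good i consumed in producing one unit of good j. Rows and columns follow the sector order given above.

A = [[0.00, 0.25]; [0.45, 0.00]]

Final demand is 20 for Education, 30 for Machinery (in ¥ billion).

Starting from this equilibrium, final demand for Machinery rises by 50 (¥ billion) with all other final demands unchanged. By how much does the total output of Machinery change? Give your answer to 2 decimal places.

I − A =
  [   1.00    -0.25]
  [  -0.45     1.00]
det(I−A) = (1.00)(1.00) − (-0.25)(-0.45) = 0.8875
adj(I−A) = [[1.00, 0.25], [0.45, 1.00]]
(I − A)⁻¹ = adj(I−A) / det(I−A) ≈
  [   1.1268     0.2817]
  [   0.5070     1.1268]
Δx = (I − A)⁻¹ Δd with Δd having +50 in the Machinery component and 0 elsewhere.
So Δx_M = L_MM · (+50), where L_MM = adj(I−A)_MM / det(I−A) = 1.00 / 0.8875.
Δx_M = 1.00 × (+50) / 0.8875 = 50.00 / 0.8875 ≈ 56.34.

Δx_M = 56.34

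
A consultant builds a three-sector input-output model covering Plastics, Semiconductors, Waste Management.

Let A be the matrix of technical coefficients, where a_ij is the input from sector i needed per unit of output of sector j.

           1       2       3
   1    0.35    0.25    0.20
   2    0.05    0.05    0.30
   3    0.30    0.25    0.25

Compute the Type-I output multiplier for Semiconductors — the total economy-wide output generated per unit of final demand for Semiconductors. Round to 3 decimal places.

I − A =
  [   0.65    -0.25    -0.20]
  [  -0.05     0.95    -0.30]
  [  -0.30    -0.25     0.75]
Cofactors of I−A, C_ij = (−1)^(i+j)·(minor ij) (rows/columns in the sector order above):
  C_11 = (0.95)(0.75) − (-0.30)(-0.25) = 0.6375
  C_12 = −[(-0.05)(0.75) − (-0.30)(-0.30)] = 0.1275
  C_13 = (-0.05)(-0.25) − (0.95)(-0.30) = 0.2975
  C_21 = −[(-0.25)(0.75) − (-0.20)(-0.25)] = 0.2375
  C_22 = (0.65)(0.75) − (-0.20)(-0.30) = 0.4275
  C_23 = −[(0.65)(-0.25) − (-0.25)(-0.30)] = 0.2375
  C_31 = (-0.25)(-0.30) − (-0.20)(0.95) = 0.2650
  C_32 = −[(0.65)(-0.30) − (-0.20)(-0.05)] = 0.2050
  C_33 = (0.65)(0.95) − (-0.25)(-0.05) = 0.6050
det(I−A) = Σ_j (I−A)_1j·C_1j = (0.65)(0.6375) + (-0.25)(0.1275) + (-0.20)(0.2975) = 0.3230
adj(I−A) = Cᵀ =
  [ 0.6375   0.2375   0.2650]
  [ 0.1275   0.4275   0.2050]
  [ 0.2975   0.2375   0.6050]
(I − A)⁻¹ = adj(I−A) / det(I−A) ≈
  [   1.9737     0.7353     0.8204]
  [   0.3947     1.3235     0.6347]
  [   0.9211     0.7353     1.8731]
The output multiplier for sector j is the column-j sum of the Leontief inverse (I − A)⁻¹ = adj(I−A) / det(I−A).
Column 2 of adj(I−A): (0.2375, 0.4275, 0.2375); det(I−A) = 0.3230.
m_2 = (0.2375 + 0.4275 + 0.2375) / 0.3230 = 0.9025 / 0.3230 ≈ 2.794.

m_2 = 2.794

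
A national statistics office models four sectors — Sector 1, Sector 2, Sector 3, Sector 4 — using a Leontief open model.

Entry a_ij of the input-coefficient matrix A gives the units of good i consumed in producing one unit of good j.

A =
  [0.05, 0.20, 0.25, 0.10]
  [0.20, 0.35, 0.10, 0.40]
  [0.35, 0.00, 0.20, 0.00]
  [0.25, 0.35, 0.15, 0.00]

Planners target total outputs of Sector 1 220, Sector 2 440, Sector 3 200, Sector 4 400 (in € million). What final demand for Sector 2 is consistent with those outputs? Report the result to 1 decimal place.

I − A =
  [   0.95    -0.20    -0.25    -0.10]
  [  -0.20     0.65    -0.10    -0.40]
  [  -0.35     0.00     0.80     0.00]
  [  -0.25    -0.35    -0.15     1.00]
d = (I − A) x:
  d_1 = (+0.95)·220 + (-0.20)·440 + (-0.25)·200 + (-0.10)·400 = 31.0
  d_2 = (-0.20)·220 + (+0.65)·440 + (-0.10)·200 + (-0.40)·400 = 62.0
  d_3 = (-0.35)·220 + (+0.00)·440 + (+0.80)·200 + (+0.00)·400 = 83.0
  d_4 = (-0.25)·220 + (-0.35)·440 + (-0.15)·200 + (+1.00)·400 = 161.0

d_2 = 62.0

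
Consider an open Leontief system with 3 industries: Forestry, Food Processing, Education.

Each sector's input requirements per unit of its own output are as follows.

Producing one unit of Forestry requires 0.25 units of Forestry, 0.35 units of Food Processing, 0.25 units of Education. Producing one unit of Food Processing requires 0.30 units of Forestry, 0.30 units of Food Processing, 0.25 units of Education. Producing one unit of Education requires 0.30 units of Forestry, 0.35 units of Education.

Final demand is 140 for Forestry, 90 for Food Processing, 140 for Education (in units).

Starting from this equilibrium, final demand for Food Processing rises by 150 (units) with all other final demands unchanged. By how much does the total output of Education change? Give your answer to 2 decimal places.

Δx_3 = 202.70

I − A =
  [   0.75    -0.30    -0.30]
  [  -0.35     0.70     0.00]
  [  -0.25    -0.25     0.65]
Cofactors of I−A, C_ij = (−1)^(i+j)·(minor ij) (rows/columns in the sector order above):
  C_11 = (0.70)(0.65) − (0.00)(-0.25) = 0.4550
  C_12 = −[(-0.35)(0.65) − (0.00)(-0.25)] = 0.2275
  C_13 = (-0.35)(-0.25) − (0.70)(-0.25) = 0.2625
  C_21 = −[(-0.30)(0.65) − (-0.30)(-0.25)] = 0.2700
  C_22 = (0.75)(0.65) − (-0.30)(-0.25) = 0.4125
  C_23 = −[(0.75)(-0.25) − (-0.30)(-0.25)] = 0.2625
  C_31 = (-0.30)(0.00) − (-0.30)(0.70) = 0.2100
  C_32 = −[(0.75)(0.00) − (-0.30)(-0.35)] = 0.1050
  C_33 = (0.75)(0.70) − (-0.30)(-0.35) = 0.4200
det(I−A) = Σ_j (I−A)_1j·C_1j = (0.75)(0.4550) + (-0.30)(0.2275) + (-0.30)(0.2625) = 0.19425
adj(I−A) = Cᵀ =
  [ 0.4550   0.2700   0.2100]
  [ 0.2275   0.4125   0.1050]
  [ 0.2625   0.2625   0.4200]
(I − A)⁻¹ = adj(I−A) / det(I−A) ≈
  [   2.3423     1.3900     1.0811]
  [   1.1712     2.1236     0.5405]
  [   1.3514     1.3514     2.1622]
Δx = (I − A)⁻¹ Δd with Δd having +150 in the Food Processing component and 0 elsewhere.
So Δx_3 = L_32 · (+150), where L_32 = adj(I−A)_32 / det(I−A) = 0.2625 / 0.19425.
Δx_3 = 0.2625 × (+150) / 0.19425 = 39.375 / 0.19425 ≈ 202.70.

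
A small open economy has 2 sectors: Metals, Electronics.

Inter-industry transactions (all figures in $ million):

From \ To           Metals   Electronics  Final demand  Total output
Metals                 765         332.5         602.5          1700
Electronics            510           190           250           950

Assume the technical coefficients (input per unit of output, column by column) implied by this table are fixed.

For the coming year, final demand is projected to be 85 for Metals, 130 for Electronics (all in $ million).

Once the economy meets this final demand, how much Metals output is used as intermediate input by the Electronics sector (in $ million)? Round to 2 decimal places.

Technical coefficients a_ij = z_ij / X_j:
  a_11 = 765/1700 = 0.45, a_21 = 510/1700 = 0.30
  a_12 = 332.5/950 = 0.35, a_22 = 190/950 = 0.20
I − A =
  [   0.55    -0.35]
  [  -0.30     0.80]
det(I−A) = (0.55)(0.80) − (-0.35)(-0.30) = 0.3350
adj(I−A) = [[0.80, 0.35], [0.30, 0.55]]
(I − A)⁻¹ = adj(I−A) / det(I−A) ≈
  [   2.3881     1.0448]
  [   0.8955     1.6418]
First solve x = (I − A)⁻¹ d = adj(I−A)·d / det(I−A); in particular x_2 = (0.30·85 + 0.55·130) / 0.3350 = 97.00 / 0.3350 ≈ 289.5522.
Intermediate flow from 1 to 2: z_12 = a_12 · x_2 = 0.35 × 97.00 / 0.3350 = 33.95 / 0.3350 ≈ 101.34.

z_12 = 101.34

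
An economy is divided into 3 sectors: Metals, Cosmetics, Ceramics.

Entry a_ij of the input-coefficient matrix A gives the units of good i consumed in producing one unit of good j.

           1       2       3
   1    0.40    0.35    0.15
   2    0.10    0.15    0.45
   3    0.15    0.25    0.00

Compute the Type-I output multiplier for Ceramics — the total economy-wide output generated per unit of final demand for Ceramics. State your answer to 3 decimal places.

I − A =
  [   0.60    -0.35    -0.15]
  [  -0.10     0.85    -0.45]
  [  -0.15    -0.25     1.00]
Cofactors of I−A, C_ij = (−1)^(i+j)·(minor ij) (rows/columns in the sector order above):
  C_11 = (0.85)(1.00) − (-0.45)(-0.25) = 0.7375
  C_12 = −[(-0.10)(1.00) − (-0.45)(-0.15)] = 0.1675
  C_13 = (-0.10)(-0.25) − (0.85)(-0.15) = 0.1525
  C_21 = −[(-0.35)(1.00) − (-0.15)(-0.25)] = 0.3875
  C_22 = (0.60)(1.00) − (-0.15)(-0.15) = 0.5775
  C_23 = −[(0.60)(-0.25) − (-0.35)(-0.15)] = 0.2025
  C_31 = (-0.35)(-0.45) − (-0.15)(0.85) = 0.2850
  C_32 = −[(0.60)(-0.45) − (-0.15)(-0.10)] = 0.2850
  C_33 = (0.60)(0.85) − (-0.35)(-0.10) = 0.4750
det(I−A) = Σ_j (I−A)_1j·C_1j = (0.60)(0.7375) + (-0.35)(0.1675) + (-0.15)(0.1525) = 0.3610
adj(I−A) = Cᵀ =
  [ 0.7375   0.3875   0.2850]
  [ 0.1675   0.5775   0.2850]
  [ 0.1525   0.2025   0.4750]
(I − A)⁻¹ = adj(I−A) / det(I−A) ≈
  [   2.0429     1.0734     0.7895]
  [   0.4640     1.5997     0.7895]
  [   0.4224     0.5609     1.3158]
The output multiplier for sector j is the column-j sum of the Leontief inverse (I − A)⁻¹ = adj(I−A) / det(I−A).
Column 3 of adj(I−A): (0.2850, 0.2850, 0.4750); det(I−A) = 0.3610.
m_3 = (0.2850 + 0.2850 + 0.4750) / 0.3610 = 1.045 / 0.3610 ≈ 2.895.

m_3 = 2.895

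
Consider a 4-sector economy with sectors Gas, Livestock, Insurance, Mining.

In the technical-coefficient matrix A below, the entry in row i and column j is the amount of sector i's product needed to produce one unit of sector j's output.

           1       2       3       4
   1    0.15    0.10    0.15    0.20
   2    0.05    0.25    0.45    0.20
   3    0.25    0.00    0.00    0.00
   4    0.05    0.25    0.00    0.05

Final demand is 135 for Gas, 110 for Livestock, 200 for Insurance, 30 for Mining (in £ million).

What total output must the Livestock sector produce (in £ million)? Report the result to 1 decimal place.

I − A =
  [   0.85    -0.10    -0.15    -0.20]
  [  -0.05     0.75    -0.45    -0.20]
  [  -0.25     0.00     1.00     0.00]
  [  -0.05    -0.25     0.00     0.95]
Compute the cofactors C_ij = (−1)^(i+j)·(3×3 minor ij) of I−A; the adjugate is their transpose:
adj(I−A) = Cᵀ =
  [ 0.662500   0.145000   0.164625   0.170000]
  [ 0.164375   0.761875   0.367500   0.195000]
  [ 0.165625   0.036250   0.547375   0.042500]
  [ 0.078125   0.208125   0.105375   0.593125]
det(I−A) = Σ_j (I−A)_1j·C_1j = (0.85)(0.662500) + (-0.10)(0.164375) + (-0.15)(0.165625) + (-0.20)(0.078125) = 0.50621875
(I − A)⁻¹ = adj(I−A) / det(I−A) ≈
  [   1.3087     0.2864     0.3252     0.3358]
  [   0.3247     1.5050     0.7260     0.3852]
  [   0.3272     0.0716     1.0813     0.0840]
  [   0.1543     0.4111     0.2082     1.1717]
x = (I − A)⁻¹ d = adj(I−A)·d / det(I−A), with det(I−A) = 0.50621875:
  x_1 = (0.662500·135 + 0.145000·110 + 0.164625·200 + 0.170000·30) / 0.50621875 = 143.4125 / 0.50621875 ≈ 283.3
  x_2 = (0.164375·135 + 0.761875·110 + 0.367500·200 + 0.195000·30) / 0.50621875 = 185.346875 / 0.50621875 ≈ 366.1
  x_3 = (0.165625·135 + 0.036250·110 + 0.547375·200 + 0.042500·30) / 0.50621875 = 137.096875 / 0.50621875 ≈ 270.8
  x_4 = (0.078125·135 + 0.208125·110 + 0.105375·200 + 0.593125·30) / 0.50621875 = 72.309375 / 0.50621875 ≈ 142.8

x_2 = 366.1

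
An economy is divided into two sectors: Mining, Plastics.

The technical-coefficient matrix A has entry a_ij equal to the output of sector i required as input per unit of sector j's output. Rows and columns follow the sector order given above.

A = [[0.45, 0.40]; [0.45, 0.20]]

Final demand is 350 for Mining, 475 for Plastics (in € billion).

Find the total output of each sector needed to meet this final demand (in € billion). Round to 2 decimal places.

I − A =
  [   0.55    -0.40]
  [  -0.45     0.80]
det(I−A) = (0.55)(0.80) − (-0.40)(-0.45) = 0.2600
adj(I−A) = [[0.80, 0.40], [0.45, 0.55]]
(I − A)⁻¹ = adj(I−A) / det(I−A) ≈
  [   3.0769     1.5385]
  [   1.7308     2.1154]
x = (I − A)⁻¹ d = adj(I−A)·d / det(I−A), with det(I−A) = 0.2600:
  x_1 = (0.80·350 + 0.40·475) / 0.2600 = 470.00 / 0.2600 ≈ 1807.69
  x_2 = (0.45·350 + 0.55·475) / 0.2600 = 418.75 / 0.2600 ≈ 1610.58

x_1 = 1807.69, x_2 = 1610.58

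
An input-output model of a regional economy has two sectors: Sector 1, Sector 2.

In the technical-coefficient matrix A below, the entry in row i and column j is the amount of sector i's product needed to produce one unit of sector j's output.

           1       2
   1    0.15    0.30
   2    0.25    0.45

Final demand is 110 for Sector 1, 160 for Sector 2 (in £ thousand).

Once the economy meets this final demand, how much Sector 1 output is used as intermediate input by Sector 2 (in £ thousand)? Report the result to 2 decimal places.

I − A =
  [   0.85    -0.30]
  [  -0.25     0.55]
det(I−A) = (0.85)(0.55) − (-0.30)(-0.25) = 0.3925
adj(I−A) = [[0.55, 0.30], [0.25, 0.85]]
(I − A)⁻¹ = adj(I−A) / det(I−A) ≈
  [   1.4013     0.7643]
  [   0.6369     2.1656]
First solve x = (I − A)⁻¹ d = adj(I−A)·d / det(I−A); in particular x_2 = (0.25·110 + 0.85·160) / 0.3925 = 163.50 / 0.3925 ≈ 416.5605.
Intermediate flow from 1 to 2: z_12 = a_12 · x_2 = 0.30 × 163.50 / 0.3925 = 49.05 / 0.3925 ≈ 124.97.

z_12 = 124.97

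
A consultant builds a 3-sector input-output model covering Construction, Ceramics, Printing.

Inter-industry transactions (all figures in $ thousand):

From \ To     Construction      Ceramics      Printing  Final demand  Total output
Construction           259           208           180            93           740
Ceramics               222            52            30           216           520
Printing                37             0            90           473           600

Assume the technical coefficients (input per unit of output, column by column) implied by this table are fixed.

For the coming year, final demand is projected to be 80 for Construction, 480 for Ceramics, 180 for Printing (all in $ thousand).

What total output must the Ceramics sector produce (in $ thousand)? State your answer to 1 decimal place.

Technical coefficients a_ij = z_ij / X_j:
  a_11 = 259/740 = 0.35, a_21 = 222/740 = 0.30, a_31 = 37/740 = 0.05
  a_12 = 208/520 = 0.40, a_22 = 52/520 = 0.10, a_32 = 0/520 = 0.00
  a_13 = 180/600 = 0.30, a_23 = 30/600 = 0.05, a_33 = 90/600 = 0.15
I − A =
  [   0.65    -0.40    -0.30]
  [  -0.30     0.90    -0.05]
  [  -0.05     0.00     0.85]
Cofactors of I−A, C_ij = (−1)^(i+j)·(minor ij) (rows/columns in the sector order above):
  C_11 = (0.90)(0.85) − (-0.05)(0.00) = 0.7650
  C_12 = −[(-0.30)(0.85) − (-0.05)(-0.05)] = 0.2575
  C_13 = (-0.30)(0.00) − (0.90)(-0.05) = 0.0450
  C_21 = −[(-0.40)(0.85) − (-0.30)(0.00)] = 0.3400
  C_22 = (0.65)(0.85) − (-0.30)(-0.05) = 0.5375
  C_23 = −[(0.65)(0.00) − (-0.40)(-0.05)] = 0.0200
  C_31 = (-0.40)(-0.05) − (-0.30)(0.90) = 0.2900
  C_32 = −[(0.65)(-0.05) − (-0.30)(-0.30)] = 0.1225
  C_33 = (0.65)(0.90) − (-0.40)(-0.30) = 0.4650
det(I−A) = Σ_j (I−A)_1j·C_1j = (0.65)(0.7650) + (-0.40)(0.2575) + (-0.30)(0.0450) = 0.38075
adj(I−A) = Cᵀ =
  [ 0.7650   0.3400   0.2900]
  [ 0.2575   0.5375   0.1225]
  [ 0.0450   0.0200   0.4650]
(I − A)⁻¹ = adj(I−A) / det(I−A) ≈
  [   2.0092     0.8930     0.7617]
  [   0.6763     1.4117     0.3217]
  [   0.1182     0.0525     1.2213]
x = (I − A)⁻¹ d = adj(I−A)·d / det(I−A), with det(I−A) = 0.38075:
  x_1 = (0.7650·80 + 0.3400·480 + 0.2900·180) / 0.38075 = 276.60 / 0.38075 ≈ 726.5
  x_2 = (0.2575·80 + 0.5375·480 + 0.1225·180) / 0.38075 = 300.65 / 0.38075 ≈ 789.6
  x_3 = (0.0450·80 + 0.0200·480 + 0.4650·180) / 0.38075 = 96.90 / 0.38075 ≈ 254.5

x_2 = 789.6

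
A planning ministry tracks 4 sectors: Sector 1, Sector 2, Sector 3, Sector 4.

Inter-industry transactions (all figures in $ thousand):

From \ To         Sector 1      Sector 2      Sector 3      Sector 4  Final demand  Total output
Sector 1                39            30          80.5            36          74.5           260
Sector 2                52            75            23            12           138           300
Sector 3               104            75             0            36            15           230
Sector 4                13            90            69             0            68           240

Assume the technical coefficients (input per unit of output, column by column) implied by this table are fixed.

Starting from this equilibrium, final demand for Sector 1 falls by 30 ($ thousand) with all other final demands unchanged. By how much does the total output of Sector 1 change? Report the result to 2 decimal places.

Δx_1 = -51.91

Technical coefficients a_ij = z_ij / X_j:
  a_11 = 39/260 = 0.15, a_21 = 52/260 = 0.20, a_31 = 104/260 = 0.40, a_41 = 13/260 = 0.05
  a_12 = 30/300 = 0.10, a_22 = 75/300 = 0.25, a_32 = 75/300 = 0.25, a_42 = 90/300 = 0.30
  a_13 = 80.5/230 = 0.35, a_23 = 23/230 = 0.10, a_33 = 0/230 = 0.00, a_43 = 69/230 = 0.30
  a_14 = 36/240 = 0.15, a_24 = 12/240 = 0.05, a_34 = 36/240 = 0.15, a_44 = 0/240 = 0.00
I − A =
  [   0.85    -0.10    -0.35    -0.15]
  [  -0.20     0.75    -0.10    -0.05]
  [  -0.40    -0.25     1.00    -0.15]
  [  -0.05    -0.30    -0.30     1.00]
Compute the cofactors C_ij = (−1)^(i+j)·(3×3 minor ij) of I−A; the adjugate is their transpose:
adj(I−A) = Cᵀ =
  [ 0.668000   0.255000   0.307000   0.159000]
  [ 0.240250   0.643625   0.176875   0.094750]
  [ 0.359250   0.307625   0.589875   0.157750]
  [ 0.213250   0.298125   0.245375   0.469750]
det(I−A) = Σ_j (I−A)_1j·C_1j = (0.85)(0.668000) + (-0.10)(0.240250) + (-0.35)(0.359250) + (-0.15)(0.213250) = 0.38605
(I − A)⁻¹ = adj(I−A) / det(I−A) ≈
  [   1.7303     0.6605     0.7952     0.4119]
  [   0.6223     1.6672     0.4582     0.2454]
  [   0.9306     0.7969     1.5280     0.4086]
  [   0.5524     0.7722     0.6356     1.2168]
Δx = (I − A)⁻¹ Δd with Δd having -30 in the Sector 1 component and 0 elsewhere.
So Δx_1 = L_11 · (-30), where L_11 = adj(I−A)_11 / det(I−A) = 0.668000 / 0.38605.
Δx_1 = 0.668000 × (-30) / 0.38605 = -20.04 / 0.38605 ≈ -51.91.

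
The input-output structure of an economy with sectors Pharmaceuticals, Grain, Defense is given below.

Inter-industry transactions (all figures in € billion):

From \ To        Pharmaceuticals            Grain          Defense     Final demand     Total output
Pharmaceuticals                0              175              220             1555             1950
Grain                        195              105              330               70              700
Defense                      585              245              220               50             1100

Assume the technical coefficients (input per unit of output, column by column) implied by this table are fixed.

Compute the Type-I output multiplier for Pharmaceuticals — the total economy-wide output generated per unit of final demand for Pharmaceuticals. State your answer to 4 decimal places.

Technical coefficients a_ij = z_ij / X_j:
  a_11 = 0/1950 = 0.00, a_21 = 195/1950 = 0.10, a_31 = 585/1950 = 0.30
  a_12 = 175/700 = 0.25, a_22 = 105/700 = 0.15, a_32 = 245/700 = 0.35
  a_13 = 220/1100 = 0.20, a_23 = 330/1100 = 0.30, a_33 = 220/1100 = 0.20
I − A =
  [   1.00    -0.25    -0.20]
  [  -0.10     0.85    -0.30]
  [  -0.30    -0.35     0.80]
Cofactors of I−A, C_ij = (−1)^(i+j)·(minor ij) (rows/columns in the sector order above):
  C_11 = (0.85)(0.80) − (-0.30)(-0.35) = 0.5750
  C_12 = −[(-0.10)(0.80) − (-0.30)(-0.30)] = 0.1700
  C_13 = (-0.10)(-0.35) − (0.85)(-0.30) = 0.2900
  C_21 = −[(-0.25)(0.80) − (-0.20)(-0.35)] = 0.2700
  C_22 = (1.00)(0.80) − (-0.20)(-0.30) = 0.7400
  C_23 = −[(1.00)(-0.35) − (-0.25)(-0.30)] = 0.4250
  C_31 = (-0.25)(-0.30) − (-0.20)(0.85) = 0.2450
  C_32 = −[(1.00)(-0.30) − (-0.20)(-0.10)] = 0.3200
  C_33 = (1.00)(0.85) − (-0.25)(-0.10) = 0.8250
det(I−A) = Σ_j (I−A)_1j·C_1j = (1.00)(0.5750) + (-0.25)(0.1700) + (-0.20)(0.2900) = 0.4745
adj(I−A) = Cᵀ =
  [ 0.5750   0.2700   0.2450]
  [ 0.1700   0.7400   0.3200]
  [ 0.2900   0.4250   0.8250]
(I − A)⁻¹ = adj(I−A) / det(I−A) ≈
  [   1.21180     0.56902     0.51633]
  [   0.35827     1.55954     0.67439]
  [   0.61117     0.89568     1.73867]
The output multiplier for sector j is the column-j sum of the Leontief inverse (I − A)⁻¹ = adj(I−A) / det(I−A).
Column 1 of adj(I−A): (0.5750, 0.1700, 0.2900); det(I−A) = 0.4745.
m_1 = (0.5750 + 0.1700 + 0.2900) / 0.4745 = 1.035 / 0.4745 ≈ 2.1812.

m_1 = 2.1812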